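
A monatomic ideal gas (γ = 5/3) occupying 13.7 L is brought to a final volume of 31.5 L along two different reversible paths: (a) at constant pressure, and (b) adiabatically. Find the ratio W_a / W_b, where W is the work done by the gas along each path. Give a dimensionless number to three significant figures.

W_a / W_b ≈ 2.03

Path (a) isobaric: W = P₁(V₂ − V₁) → W_a/(P₁V₁) = 1.299.
Path (b) adiabatic: W = P₁V₁(1 − (V₁/V₂)^(γ−1))/(γ−1) → W_b/(P₁V₁) = 0.6389.
W_a / W_b = 1.299 / 0.6389 = 2.033.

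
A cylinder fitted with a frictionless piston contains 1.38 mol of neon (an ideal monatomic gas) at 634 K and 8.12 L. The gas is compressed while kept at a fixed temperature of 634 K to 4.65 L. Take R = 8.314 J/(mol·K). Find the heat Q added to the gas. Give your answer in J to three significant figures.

Q ≈ -4060 J

Isothermal ⇒ ΔU = 0, so Q = W = nRT ln(V₂/V₁).
Q = (1.38)(8.314)(634) ln(4.65/8.12) = 7274 × -0.5575 = -4055 J.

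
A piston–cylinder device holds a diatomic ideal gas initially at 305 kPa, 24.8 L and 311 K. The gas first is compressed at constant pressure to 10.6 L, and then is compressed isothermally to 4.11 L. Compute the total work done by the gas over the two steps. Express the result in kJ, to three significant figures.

W_total ≈ -7.39 kJ

Step 1 (isobaric): W = PΔV = (305 kPa)(10.6 − 24.8 L) = -4331 J.
After step 1: P = 305 kPa, V = 10.6 L, T = 132.9 K.
Step 2 (isothermal): W = P₁V₁ ln(V₂/V₁) = (3233) ln(4.11/10.6) = -3063 J.
W_total = -4331 − 3063 = -7394 J.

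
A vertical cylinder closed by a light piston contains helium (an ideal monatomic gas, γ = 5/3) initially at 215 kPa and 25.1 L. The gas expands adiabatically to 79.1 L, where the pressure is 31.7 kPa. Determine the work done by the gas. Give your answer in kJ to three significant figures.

Adiabatic: W = (P₁V₁ − P₂V₂)/(γ − 1) with γ = 5/3.
P₁V₁ = 5396 J, P₂V₂ = 2507 J.
W = (5396 − 2507) / 0.6667 = 4334 J.

W ≈ 4.33 kJ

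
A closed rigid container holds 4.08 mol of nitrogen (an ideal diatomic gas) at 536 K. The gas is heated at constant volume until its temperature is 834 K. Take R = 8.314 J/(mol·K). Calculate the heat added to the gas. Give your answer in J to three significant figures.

Constant volume ⇒ W = 0, so Q = ΔU = nCᵥΔT with Cᵥ = 5R/2 = 20.79 J/(mol·K).
ΔU = (4.08)(20.79)(834 − 536) = 25271 J.

Q ≈ 25300 J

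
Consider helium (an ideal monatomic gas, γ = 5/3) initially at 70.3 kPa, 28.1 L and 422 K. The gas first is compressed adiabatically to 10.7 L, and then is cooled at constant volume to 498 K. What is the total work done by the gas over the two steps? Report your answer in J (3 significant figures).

Step 1 (adiabatic): W = (P₁V₁ − P₂V₂)/(γ−1) = (1975 − 3760)/0.667 = -2677 J.
Step 2 (isochoric): W = 0 (constant volume).
W_total = -2677 + 0 = -2677 J.

W_total ≈ -2680 J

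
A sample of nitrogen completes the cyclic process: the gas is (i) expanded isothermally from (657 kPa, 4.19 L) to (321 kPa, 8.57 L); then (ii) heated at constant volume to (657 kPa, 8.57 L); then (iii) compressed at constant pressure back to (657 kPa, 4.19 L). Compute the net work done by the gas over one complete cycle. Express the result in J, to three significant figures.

Leg (i): W = PᵢVᵢ ln(V_f/Vᵢ) = (2753) ln(8.57/4.19) = 1970 J.
Leg (ii): W = 0.
Leg (iii): W = PΔV = (657)(4.19 − 8.57) = -2878 J.
W_net = 1970 − 2878 = -907.8 J.

W_net ≈ -908 J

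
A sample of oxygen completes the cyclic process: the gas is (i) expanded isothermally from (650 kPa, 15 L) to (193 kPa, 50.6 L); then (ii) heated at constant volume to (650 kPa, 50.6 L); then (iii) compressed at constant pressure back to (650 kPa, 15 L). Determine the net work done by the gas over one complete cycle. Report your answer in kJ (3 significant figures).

Leg (i): W = PᵢVᵢ ln(V_f/Vᵢ) = (9750) ln(50.6/15) = 11855 J.
Leg (ii): W = 0.
Leg (iii): W = PΔV = (650)(15 − 50.6) = -23140 J.
W_net = 11855 − 23140 = -11285 J.

W_net ≈ -11.3 kJ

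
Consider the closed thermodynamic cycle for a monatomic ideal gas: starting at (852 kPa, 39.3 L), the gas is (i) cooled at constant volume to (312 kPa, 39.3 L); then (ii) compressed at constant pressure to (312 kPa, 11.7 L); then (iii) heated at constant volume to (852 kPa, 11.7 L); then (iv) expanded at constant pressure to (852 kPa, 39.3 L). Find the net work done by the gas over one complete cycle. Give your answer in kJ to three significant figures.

Constant-volume legs do no work.
W(ii) = (312)(11.7 − 39.3) = -8611 J; W(iv) = (852)(39.3 − 11.7) = 23515 J.
W_net = -8611 + 23515 = 14904 J (the clockwise enclosed area).

W_net ≈ 14.9 kJ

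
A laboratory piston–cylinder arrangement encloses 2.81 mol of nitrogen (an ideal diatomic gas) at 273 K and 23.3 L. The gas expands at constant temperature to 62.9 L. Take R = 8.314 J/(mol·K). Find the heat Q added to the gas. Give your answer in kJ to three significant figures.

Isothermal ⇒ ΔU = 0, so Q = W = nRT ln(V₂/V₁).
Q = (2.81)(8.314)(273) ln(62.9/23.3) = 6378 × 0.9931 = 6334 J.

Q ≈ 6.33 kJ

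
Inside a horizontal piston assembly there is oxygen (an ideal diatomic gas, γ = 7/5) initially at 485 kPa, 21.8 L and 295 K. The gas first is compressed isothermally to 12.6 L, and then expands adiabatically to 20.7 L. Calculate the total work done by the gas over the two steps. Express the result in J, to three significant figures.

W_total ≈ -1040 J

Step 1 (isothermal): W = P₁V₁ ln(V₂/V₁) = (10573) ln(12.6/21.8) = -5796 J.
After step 1: P = 839.1 kPa, V = 12.6 L, T = 295 K.
Step 2 (adiabatic): W = (P₁V₁ − P₂V₂)/(γ−1) = (10573 − 8669)/0.4 = 4761 J.
W_total = -5796 + 4761 = -1036 J.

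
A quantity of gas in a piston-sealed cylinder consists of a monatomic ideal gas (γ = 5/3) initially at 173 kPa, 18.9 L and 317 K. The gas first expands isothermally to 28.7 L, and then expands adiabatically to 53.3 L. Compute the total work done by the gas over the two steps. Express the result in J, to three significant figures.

W_total ≈ 3020 J

Step 1 (isothermal): W = P₁V₁ ln(V₂/V₁) = (3270) ln(28.7/18.9) = 1366 J.
After step 1: P = 113.9 kPa, V = 28.7 L, T = 317 K.
Step 2 (adiabatic): W = (P₁V₁ − P₂V₂)/(γ−1) = (3270 − 2164)/0.667 = 1658 J.
W_total = 1366 + 1658 = 3024 J.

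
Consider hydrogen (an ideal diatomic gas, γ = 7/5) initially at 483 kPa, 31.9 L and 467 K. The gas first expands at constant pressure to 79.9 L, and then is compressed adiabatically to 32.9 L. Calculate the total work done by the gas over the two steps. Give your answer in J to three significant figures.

Step 1 (isobaric): W = PΔV = (483 kPa)(79.9 − 31.9 L) = 23184 J.
After step 1: P = 483 kPa, V = 79.9 L, T = 1170 K.
Step 2 (adiabatic): W = (P₁V₁ − P₂V₂)/(γ−1) = (38592 − 55034)/0.4 = -41107 J.
W_total = 23184 − 41107 = -17923 J.

W_total ≈ -17900 J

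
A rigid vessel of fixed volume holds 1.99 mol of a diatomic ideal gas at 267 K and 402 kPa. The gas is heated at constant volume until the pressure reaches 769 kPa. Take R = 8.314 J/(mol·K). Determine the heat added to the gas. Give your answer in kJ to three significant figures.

Q ≈ 10.1 kJ

Constant volume ⇒ W = 0, so Q = ΔU = nCᵥΔT with Cᵥ = 5R/2 = 20.79 J/(mol·K).
At constant V, T₂/T₁ = P₂/P₁ ⇒ ΔT = T₁(P₂/P₁ − 1) = 267·(769/402 − 1) = 243.8 K.
ΔU = (1.99)(20.79)(243.8) = 10082 J.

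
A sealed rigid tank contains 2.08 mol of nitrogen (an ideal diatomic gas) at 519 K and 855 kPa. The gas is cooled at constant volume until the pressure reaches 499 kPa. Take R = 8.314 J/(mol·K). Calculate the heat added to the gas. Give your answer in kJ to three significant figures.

Constant volume ⇒ W = 0, so Q = ΔU = nCᵥΔT with Cᵥ = 5R/2 = 20.79 J/(mol·K).
At constant V, T₂/T₁ = P₂/P₁ ⇒ ΔT = T₁(P₂/P₁ − 1) = 519·(499/855 − 1) = -216.1 K.
ΔU = (2.08)(20.79)(-216.1) = -9343 J.

Q ≈ -9.34 kJ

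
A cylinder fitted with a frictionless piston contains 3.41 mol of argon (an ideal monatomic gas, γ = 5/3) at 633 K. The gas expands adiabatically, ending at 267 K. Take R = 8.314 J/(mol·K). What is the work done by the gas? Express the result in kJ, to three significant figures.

W ≈ 15.6 kJ

Adiabatic ⇒ Q = 0, so W_by = −ΔU = nCᵥ(T₁ − T₂).
Cᵥ = 3R/2 = 12.47 J/(mol·K).
W = (3.41)(12.47)(633 − 267) = 15565 J.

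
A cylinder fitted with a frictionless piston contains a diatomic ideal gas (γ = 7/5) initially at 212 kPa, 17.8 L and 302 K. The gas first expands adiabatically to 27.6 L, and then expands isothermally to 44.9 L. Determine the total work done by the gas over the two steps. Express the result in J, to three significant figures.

W_total ≈ 3060 J

Step 1 (adiabatic): W = (P₁V₁ − P₂V₂)/(γ−1) = (3774 − 3166)/0.4 = 1518 J.
After step 1: P = 114.7 kPa, V = 27.6 L, T = 253.4 K.
Step 2 (isothermal): W = P₁V₁ ln(V₂/V₁) = (3166) ln(44.9/27.6) = 1541 J.
W_total = 1518 + 1541 = 3059 J.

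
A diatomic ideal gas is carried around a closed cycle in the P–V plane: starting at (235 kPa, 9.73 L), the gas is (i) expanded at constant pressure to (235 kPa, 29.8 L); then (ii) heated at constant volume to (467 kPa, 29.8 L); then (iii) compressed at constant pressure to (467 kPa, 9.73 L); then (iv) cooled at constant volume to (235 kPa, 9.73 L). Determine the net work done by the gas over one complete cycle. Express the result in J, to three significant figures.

Constant-volume legs do no work.
W(i) = (235)(29.8 − 9.73) = 4716 J; W(iii) = (467)(9.73 − 29.8) = -9373 J.
W_net = 4716 − 9373 = -4656 J (the counter-clockwise enclosed area).

W_net ≈ -4660 J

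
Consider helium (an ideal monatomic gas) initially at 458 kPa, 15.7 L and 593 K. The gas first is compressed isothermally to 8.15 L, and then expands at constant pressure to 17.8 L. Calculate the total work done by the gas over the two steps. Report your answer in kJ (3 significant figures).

Step 1 (isothermal): W = P₁V₁ ln(V₂/V₁) = (7191) ln(8.15/15.7) = -4714 J.
After step 1: P = 882.3 kPa, V = 8.15 L, T = 593 K.
Step 2 (isobaric): W = PΔV = (882.3 kPa)(17.8 − 8.15 L) = 8514 J.
W_total = -4714 + 8514 = 3800 J.

W_total ≈ 3.80 kJ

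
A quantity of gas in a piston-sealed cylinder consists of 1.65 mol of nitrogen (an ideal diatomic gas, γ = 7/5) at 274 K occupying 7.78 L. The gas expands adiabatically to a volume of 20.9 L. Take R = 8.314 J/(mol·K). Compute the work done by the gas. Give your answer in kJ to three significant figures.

Adiabatic: TV^(γ−1) = const with γ = 7/5.
T₂ = T₁ (V₁/V₂)^(γ−1) = 274 × (7.78/20.9)^0.4 = 274 × 0.6735 = 184.5 K.
W_by = nCᵥ(T₁ − T₂) = (1.65)(20.79)(274 − 184.5) = 3068 J.

W ≈ 3.07 kJ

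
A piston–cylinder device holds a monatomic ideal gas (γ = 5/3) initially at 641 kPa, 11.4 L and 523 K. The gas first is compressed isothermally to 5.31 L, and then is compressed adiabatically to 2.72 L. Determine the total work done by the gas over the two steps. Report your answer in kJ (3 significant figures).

W_total ≈ -11.7 kJ

Step 1 (isothermal): W = P₁V₁ ln(V₂/V₁) = (7307) ln(5.31/11.4) = -5583 J.
After step 1: P = 1376 kPa, V = 5.31 L, T = 523 K.
Step 2 (adiabatic): W = (P₁V₁ − P₂V₂)/(γ−1) = (7307 − 11414)/0.667 = -6160 J.
W_total = -5583 − 6160 = -11743 J.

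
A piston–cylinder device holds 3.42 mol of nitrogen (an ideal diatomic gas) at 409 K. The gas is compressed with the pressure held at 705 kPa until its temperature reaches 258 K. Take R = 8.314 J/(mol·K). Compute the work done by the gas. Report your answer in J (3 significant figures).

W ≈ -4290 J

Isobaric: W = P ΔV = nR ΔT.
W = (3.42)(8.314)(258 − 409) = -4294 J.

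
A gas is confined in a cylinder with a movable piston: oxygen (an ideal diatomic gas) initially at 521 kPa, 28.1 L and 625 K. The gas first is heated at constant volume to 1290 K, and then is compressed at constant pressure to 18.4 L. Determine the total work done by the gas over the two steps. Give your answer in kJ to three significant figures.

W_total ≈ -10.4 kJ

Step 1 (isochoric): W = 0 (constant volume).
After step 1: P = 1075 kPa (V unchanged).
Step 2 (isobaric): W = PΔV = (1075 kPa)(18.4 − 28.1 L) = -10431 J.
W_total = 0 − 10431 = -10431 J.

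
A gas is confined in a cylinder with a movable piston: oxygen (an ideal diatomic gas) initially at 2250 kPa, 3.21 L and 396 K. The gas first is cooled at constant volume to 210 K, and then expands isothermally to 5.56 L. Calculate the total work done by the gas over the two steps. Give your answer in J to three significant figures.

W_total ≈ 2100 J

Step 1 (isochoric): W = 0 (constant volume).
After step 1: P = 1193 kPa (V unchanged).
Step 2 (isothermal): W = P₁V₁ ln(V₂/V₁) = (3830) ln(5.56/3.21) = 2104 J.
W_total = 0 + 2104 = 2104 J.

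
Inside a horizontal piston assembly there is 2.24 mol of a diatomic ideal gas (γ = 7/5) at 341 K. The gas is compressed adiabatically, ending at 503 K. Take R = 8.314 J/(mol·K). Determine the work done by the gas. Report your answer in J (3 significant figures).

Adiabatic ⇒ Q = 0, so W_by = −ΔU = nCᵥ(T₁ − T₂).
Cᵥ = 5R/2 = 20.79 J/(mol·K).
W = (2.24)(20.79)(341 − 503) = -7542 J.

W ≈ -7540 J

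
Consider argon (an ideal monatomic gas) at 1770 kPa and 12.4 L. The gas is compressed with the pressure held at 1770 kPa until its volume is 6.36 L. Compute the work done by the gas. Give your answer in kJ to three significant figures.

W ≈ -10.7 kJ

Isobaric: W = P ΔV.
W = (1770 kPa)(6.36 − 12.4 L) = (1770)(-6.04) = -10691 J.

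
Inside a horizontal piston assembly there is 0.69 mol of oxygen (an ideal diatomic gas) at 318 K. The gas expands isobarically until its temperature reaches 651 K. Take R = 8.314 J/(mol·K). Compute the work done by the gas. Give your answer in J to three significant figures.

W ≈ 1910 J

Isobaric: W = P ΔV = nR ΔT.
W = (0.69)(8.314)(651 − 318) = 1910 J.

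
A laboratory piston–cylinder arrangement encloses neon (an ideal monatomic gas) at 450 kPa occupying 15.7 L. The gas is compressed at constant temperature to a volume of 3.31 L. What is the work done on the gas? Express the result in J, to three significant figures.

W ≈ 11000 J

Isothermal: W = nRT ln(V₂/V₁) = P₁V₁ ln(V₂/V₁).
P₁V₁ = (450 kPa)(15.7 L) = 7065 J.
W = 7065 × ln(3.31/15.7) = 7065 × -1.557
W_by_gas = -10998 J; work on gas = −W_by = 10998 J.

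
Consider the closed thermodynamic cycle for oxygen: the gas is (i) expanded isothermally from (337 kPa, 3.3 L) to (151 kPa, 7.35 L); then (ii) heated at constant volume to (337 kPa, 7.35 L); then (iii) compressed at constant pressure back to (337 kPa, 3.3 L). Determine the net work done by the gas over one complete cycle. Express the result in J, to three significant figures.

Leg (i): W = PᵢVᵢ ln(V_f/Vᵢ) = (1112) ln(7.35/3.3) = 890.5 J.
Leg (ii): W = 0.
Leg (iii): W = PΔV = (337)(3.3 − 7.35) = -1365 J.
W_net = 890.5 − 1365 = -474.3 J.

W_net ≈ -474 J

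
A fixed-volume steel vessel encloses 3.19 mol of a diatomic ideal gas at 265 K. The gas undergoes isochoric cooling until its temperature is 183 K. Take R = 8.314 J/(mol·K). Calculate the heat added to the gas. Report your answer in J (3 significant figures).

Constant volume ⇒ W = 0, so Q = ΔU = nCᵥΔT with Cᵥ = 5R/2 = 20.79 J/(mol·K).
ΔU = (3.19)(20.79)(183 − 265) = -5437 J.

Q ≈ -5440 J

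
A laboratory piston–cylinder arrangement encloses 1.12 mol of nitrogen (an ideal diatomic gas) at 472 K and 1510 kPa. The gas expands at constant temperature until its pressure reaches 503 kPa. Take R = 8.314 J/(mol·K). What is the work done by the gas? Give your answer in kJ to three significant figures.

W ≈ 4.83 kJ

Isothermal process: W = nRT ln(V₂/V₁) = nRT ln(P₁/P₂).
W = (1.12)(8.314)(472) × ln(1510/503)
  = 4395 × ln(3.002) = 4395 × 1.099
W_by_gas = 4831 J.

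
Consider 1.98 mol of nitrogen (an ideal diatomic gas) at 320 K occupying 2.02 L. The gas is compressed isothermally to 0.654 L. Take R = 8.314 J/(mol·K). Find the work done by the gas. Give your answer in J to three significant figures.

Isothermal: W = nRT ln(V₂/V₁).
W = (1.98)(8.314)(320) × ln(0.654/2.02)
  = 5268 × -1.128
W_by_gas = -5941 J.

W ≈ -5940 J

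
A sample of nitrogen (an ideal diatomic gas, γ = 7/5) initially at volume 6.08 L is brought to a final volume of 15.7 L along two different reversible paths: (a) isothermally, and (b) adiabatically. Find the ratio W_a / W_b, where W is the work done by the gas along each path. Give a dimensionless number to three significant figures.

Path (a) isothermal: W = P₁V₁ ln(V₂/V₁) → W_a/(P₁V₁) = 0.9487.
Path (b) adiabatic: W = P₁V₁(1 − (V₁/V₂)^(γ−1))/(γ−1) → W_b/(P₁V₁) = 0.7894.
W_a / W_b = 0.9487 / 0.7894 = 1.202.

W_a / W_b ≈ 1.20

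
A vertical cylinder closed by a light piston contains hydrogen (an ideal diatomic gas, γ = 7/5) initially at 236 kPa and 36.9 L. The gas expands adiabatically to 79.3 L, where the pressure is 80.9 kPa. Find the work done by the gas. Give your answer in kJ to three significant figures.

W ≈ 5.73 kJ

Adiabatic: W = (P₁V₁ − P₂V₂)/(γ − 1) with γ = 7/5.
P₁V₁ = 8708 J, P₂V₂ = 6415 J.
W = (8708 − 6415) / 0.4 = 5733 J.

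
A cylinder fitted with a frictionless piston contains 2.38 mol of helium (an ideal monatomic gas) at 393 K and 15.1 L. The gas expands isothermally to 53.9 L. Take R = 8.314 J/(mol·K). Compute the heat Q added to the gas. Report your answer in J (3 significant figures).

Q ≈ 9890 J

Isothermal ⇒ ΔU = 0, so Q = W = nRT ln(V₂/V₁).
Q = (2.38)(8.314)(393) ln(53.9/15.1) = 7776 × 1.272 = 9895 J.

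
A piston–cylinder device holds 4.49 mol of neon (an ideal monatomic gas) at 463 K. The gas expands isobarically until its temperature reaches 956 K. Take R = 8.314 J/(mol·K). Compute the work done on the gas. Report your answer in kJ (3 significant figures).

Isobaric: W = P ΔV = nR ΔT.
W = (4.49)(8.314)(956 − 463) = 18404 J.
Work on gas = −W_by = -18404 J.

W ≈ -18.4 kJ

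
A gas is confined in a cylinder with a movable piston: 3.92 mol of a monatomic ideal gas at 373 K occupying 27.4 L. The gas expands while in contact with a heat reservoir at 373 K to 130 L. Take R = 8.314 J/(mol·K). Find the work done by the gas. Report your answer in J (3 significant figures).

Isothermal: W = nRT ln(V₂/V₁).
W = (3.92)(8.314)(373) × ln(130/27.4)
  = 12156 × 1.557
W_by_gas = 18927 J.

W ≈ 18900 J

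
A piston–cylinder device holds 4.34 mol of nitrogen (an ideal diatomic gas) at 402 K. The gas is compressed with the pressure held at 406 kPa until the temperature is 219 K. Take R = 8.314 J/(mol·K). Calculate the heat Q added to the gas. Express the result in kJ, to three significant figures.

Q ≈ -23.1 kJ

Isobaric: W = nRΔT = (4.34)(8.314)(-183) = -6603 J.
ΔU = nCᵥΔT with Cᵥ = 5R/2: ΔU = (4.34)(20.79)(-183) = -16508 J.
Q = ΔU + W = -16508 − 6603 = -23111 J.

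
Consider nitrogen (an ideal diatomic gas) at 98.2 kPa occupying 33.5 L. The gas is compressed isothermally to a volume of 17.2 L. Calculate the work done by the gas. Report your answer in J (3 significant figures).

Isothermal: W = nRT ln(V₂/V₁) = P₁V₁ ln(V₂/V₁).
P₁V₁ = (98.2 kPa)(33.5 L) = 3290 J.
W = 3290 × ln(17.2/33.5) = 3290 × -0.6666
W_by_gas = -2193 J.

W ≈ -2190 J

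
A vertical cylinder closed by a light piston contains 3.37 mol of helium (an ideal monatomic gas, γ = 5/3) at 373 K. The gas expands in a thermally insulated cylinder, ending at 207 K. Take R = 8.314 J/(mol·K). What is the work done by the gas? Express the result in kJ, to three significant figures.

W ≈ 6.98 kJ

Adiabatic ⇒ Q = 0, so W_by = −ΔU = nCᵥ(T₁ − T₂).
Cᵥ = 3R/2 = 12.47 J/(mol·K).
W = (3.37)(12.47)(373 − 207) = 6977 J.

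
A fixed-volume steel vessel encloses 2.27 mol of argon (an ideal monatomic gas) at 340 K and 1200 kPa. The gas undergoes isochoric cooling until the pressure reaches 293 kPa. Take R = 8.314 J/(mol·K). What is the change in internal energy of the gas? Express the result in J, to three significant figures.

ΔU ≈ -7270 J

Constant volume ⇒ W = 0, so Q = ΔU = nCᵥΔT with Cᵥ = 3R/2 = 12.47 J/(mol·K).
At constant V, T₂/T₁ = P₂/P₁ ⇒ ΔT = T₁(P₂/P₁ − 1) = 340·(293/1200 − 1) = -257 K.
ΔU = (2.27)(12.47)(-257) = -7275 J.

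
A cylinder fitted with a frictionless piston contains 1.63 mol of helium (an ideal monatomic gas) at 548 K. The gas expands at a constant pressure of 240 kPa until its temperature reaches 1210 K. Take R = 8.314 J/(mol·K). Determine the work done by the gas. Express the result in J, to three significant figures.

W ≈ 8970 J

Isobaric: W = P ΔV = nR ΔT.
W = (1.63)(8.314)(1210 − 548) = 8971 J.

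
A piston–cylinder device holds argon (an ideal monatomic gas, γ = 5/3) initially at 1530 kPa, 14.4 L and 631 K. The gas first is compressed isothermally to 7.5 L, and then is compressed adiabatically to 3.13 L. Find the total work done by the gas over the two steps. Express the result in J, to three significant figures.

W_total ≈ -40500 J

Step 1 (isothermal): W = P₁V₁ ln(V₂/V₁) = (22032) ln(7.5/14.4) = -14372 J.
After step 1: P = 2938 kPa, V = 7.5 L, T = 631 K.
Step 2 (adiabatic): W = (P₁V₁ − P₂V₂)/(γ−1) = (22032 − 39452)/0.667 = -26129 J.
W_total = -14372 − 26129 = -40502 J.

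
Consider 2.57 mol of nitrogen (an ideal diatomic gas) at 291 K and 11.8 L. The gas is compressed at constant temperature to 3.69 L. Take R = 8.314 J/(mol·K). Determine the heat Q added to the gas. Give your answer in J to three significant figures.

Isothermal ⇒ ΔU = 0, so Q = W = nRT ln(V₂/V₁).
Q = (2.57)(8.314)(291) ln(3.69/11.8) = 6218 × -1.162 = -7228 J.

Q ≈ -7230 J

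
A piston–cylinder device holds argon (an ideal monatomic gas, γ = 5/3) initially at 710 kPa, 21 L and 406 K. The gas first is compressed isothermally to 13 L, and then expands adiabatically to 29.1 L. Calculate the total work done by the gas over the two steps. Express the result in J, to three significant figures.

W_total ≈ 2140 J

Step 1 (isothermal): W = P₁V₁ ln(V₂/V₁) = (14910) ln(13/21) = -7150 J.
After step 1: P = 1147 kPa, V = 13 L, T = 406 K.
Step 2 (adiabatic): W = (P₁V₁ − P₂V₂)/(γ−1) = (14910 − 8713)/0.667 = 9295 J.
W_total = -7150 + 9295 = 2145 J.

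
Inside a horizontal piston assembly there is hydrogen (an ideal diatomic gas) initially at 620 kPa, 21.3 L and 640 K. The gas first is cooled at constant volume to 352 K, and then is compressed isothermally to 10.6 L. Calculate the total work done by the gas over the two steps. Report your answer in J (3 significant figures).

W_total ≈ -5070 J

Step 1 (isochoric): W = 0 (constant volume).
After step 1: P = 341 kPa (V unchanged).
Step 2 (isothermal): W = P₁V₁ ln(V₂/V₁) = (7263) ln(10.6/21.3) = -5069 J.
W_total = 0 − 5069 = -5069 J.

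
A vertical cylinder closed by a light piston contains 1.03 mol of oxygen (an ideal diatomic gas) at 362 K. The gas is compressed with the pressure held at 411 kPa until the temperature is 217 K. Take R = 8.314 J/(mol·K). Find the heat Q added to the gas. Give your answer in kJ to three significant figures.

Isobaric: W = nRΔT = (1.03)(8.314)(-145) = -1242 J.
ΔU = nCᵥΔT with Cᵥ = 5R/2: ΔU = (1.03)(20.79)(-145) = -3104 J.
Q = ΔU + W = -3104 − 1242 = -4346 J.

Q ≈ -4.35 kJ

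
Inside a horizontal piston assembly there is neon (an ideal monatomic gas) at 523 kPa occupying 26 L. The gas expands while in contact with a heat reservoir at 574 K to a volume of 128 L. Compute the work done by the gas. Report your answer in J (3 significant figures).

Isothermal: W = nRT ln(V₂/V₁) = P₁V₁ ln(V₂/V₁).
P₁V₁ = (523 kPa)(26 L) = 13598 J.
W = 13598 × ln(128/26) = 13598 × 1.594
W_by_gas = 21674 J.

W ≈ 21700 J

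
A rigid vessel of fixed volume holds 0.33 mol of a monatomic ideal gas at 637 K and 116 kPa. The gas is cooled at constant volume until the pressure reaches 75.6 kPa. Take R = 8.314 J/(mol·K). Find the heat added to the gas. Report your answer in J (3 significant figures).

Constant volume ⇒ W = 0, so Q = ΔU = nCᵥΔT with Cᵥ = 3R/2 = 12.47 J/(mol·K).
At constant V, T₂/T₁ = P₂/P₁ ⇒ ΔT = T₁(P₂/P₁ − 1) = 637·(75.6/116 − 1) = -221.9 K.
ΔU = (0.33)(12.47)(-221.9) = -913 J.

Q ≈ -913 J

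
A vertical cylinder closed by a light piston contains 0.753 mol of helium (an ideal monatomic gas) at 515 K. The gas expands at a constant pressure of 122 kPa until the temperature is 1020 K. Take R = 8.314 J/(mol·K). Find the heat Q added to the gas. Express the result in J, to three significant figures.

Isobaric: W = nRΔT = (0.753)(8.314)(505) = 3162 J.
ΔU = nCᵥΔT with Cᵥ = 3R/2: ΔU = (0.753)(12.47)(505) = 4742 J.
Q = ΔU + W = 4742 + 3162 = 7904 J.

Q ≈ 7900 J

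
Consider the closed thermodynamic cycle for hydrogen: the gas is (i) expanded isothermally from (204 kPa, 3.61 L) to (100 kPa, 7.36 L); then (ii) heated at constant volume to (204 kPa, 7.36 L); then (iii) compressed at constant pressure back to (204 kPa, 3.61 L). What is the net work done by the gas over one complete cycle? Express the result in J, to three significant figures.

Leg (i): W = PᵢVᵢ ln(V_f/Vᵢ) = (736.4) ln(7.36/3.61) = 524.6 J.
Leg (ii): W = 0.
Leg (iii): W = PΔV = (204)(3.61 − 7.36) = -765 J.
W_net = 524.6 − 765 = -240.4 J.

W_net ≈ -240 J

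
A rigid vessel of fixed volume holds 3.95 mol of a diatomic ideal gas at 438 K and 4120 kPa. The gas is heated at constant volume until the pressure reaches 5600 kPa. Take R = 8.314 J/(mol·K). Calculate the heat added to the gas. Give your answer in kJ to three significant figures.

Constant volume ⇒ W = 0, so Q = ΔU = nCᵥΔT with Cᵥ = 5R/2 = 20.79 J/(mol·K).
At constant V, T₂/T₁ = P₂/P₁ ⇒ ΔT = T₁(P₂/P₁ − 1) = 438·(5600/4120 − 1) = 157.3 K.
ΔU = (3.95)(20.79)(157.3) = 12918 J.

Q ≈ 12.9 kJ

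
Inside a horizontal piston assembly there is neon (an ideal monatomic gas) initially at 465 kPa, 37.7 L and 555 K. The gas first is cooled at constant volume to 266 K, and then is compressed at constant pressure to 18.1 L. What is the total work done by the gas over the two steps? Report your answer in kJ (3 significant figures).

Step 1 (isochoric): W = 0 (constant volume).
After step 1: P = 222.9 kPa (V unchanged).
Step 2 (isobaric): W = PΔV = (222.9 kPa)(18.1 − 37.7 L) = -4368 J.
W_total = 0 − 4368 = -4368 J.

W_total ≈ -4.37 kJ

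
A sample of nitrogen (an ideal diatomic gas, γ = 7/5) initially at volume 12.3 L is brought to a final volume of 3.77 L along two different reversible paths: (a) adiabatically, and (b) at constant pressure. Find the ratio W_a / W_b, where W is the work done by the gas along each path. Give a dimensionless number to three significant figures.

W_a / W_b ≈ 2.18

Path (a) adiabatic: W = P₁V₁(1 − (V₁/V₂)^(γ−1))/(γ−1) → W_a/(P₁V₁) = -1.512.
Path (b) isobaric: W = P₁(V₂ − V₁) → W_b/(P₁V₁) = -0.6935.
W_a / W_b = -1.512 / -0.6935 = 2.18.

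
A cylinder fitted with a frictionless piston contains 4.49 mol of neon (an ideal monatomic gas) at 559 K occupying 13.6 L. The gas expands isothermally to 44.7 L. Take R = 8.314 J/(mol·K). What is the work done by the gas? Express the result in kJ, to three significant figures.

W ≈ 24.8 kJ

Isothermal: W = nRT ln(V₂/V₁).
W = (4.49)(8.314)(559) × ln(44.7/13.6)
  = 20867 × 1.19
W_by_gas = 24830 J.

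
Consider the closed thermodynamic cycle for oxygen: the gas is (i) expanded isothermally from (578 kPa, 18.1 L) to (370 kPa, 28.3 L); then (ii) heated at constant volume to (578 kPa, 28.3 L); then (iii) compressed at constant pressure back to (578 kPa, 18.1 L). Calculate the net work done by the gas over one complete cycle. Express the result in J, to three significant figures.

Leg (i): W = PᵢVᵢ ln(V_f/Vᵢ) = (10462) ln(28.3/18.1) = 4676 J.
Leg (ii): W = 0.
Leg (iii): W = PΔV = (578)(18.1 − 28.3) = -5896 J.
W_net = 4676 − 5896 = -1220 J.

W_net ≈ -1220 J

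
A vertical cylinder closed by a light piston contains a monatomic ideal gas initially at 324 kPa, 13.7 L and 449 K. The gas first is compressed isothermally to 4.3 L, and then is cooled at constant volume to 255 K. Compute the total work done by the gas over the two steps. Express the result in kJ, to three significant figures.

Step 1 (isothermal): W = P₁V₁ ln(V₂/V₁) = (4439) ln(4.3/13.7) = -5144 J.
Step 2 (isochoric): W = 0 (constant volume).
W_total = -5144 + 0 = -5144 J.

W_total ≈ -5.14 kJ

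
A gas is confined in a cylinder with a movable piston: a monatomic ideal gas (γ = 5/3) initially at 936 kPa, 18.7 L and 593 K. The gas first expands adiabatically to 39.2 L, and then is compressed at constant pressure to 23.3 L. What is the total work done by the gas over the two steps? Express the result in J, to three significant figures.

W_total ≈ 5890 J

Step 1 (adiabatic): W = (P₁V₁ − P₂V₂)/(γ−1) = (17503 − 10686)/0.667 = 10226 J.
After step 1: P = 272.6 kPa, V = 39.2 L, T = 362 K.
Step 2 (isobaric): W = PΔV = (272.6 kPa)(23.3 − 39.2 L) = -4334 J.
W_total = 10226 − 4334 = 5891 J.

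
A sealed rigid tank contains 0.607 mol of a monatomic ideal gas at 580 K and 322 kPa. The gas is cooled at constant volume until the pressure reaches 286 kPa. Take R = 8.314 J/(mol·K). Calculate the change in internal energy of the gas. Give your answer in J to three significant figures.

Constant volume ⇒ W = 0, so Q = ΔU = nCᵥΔT with Cᵥ = 3R/2 = 12.47 J/(mol·K).
At constant V, T₂/T₁ = P₂/P₁ ⇒ ΔT = T₁(P₂/P₁ − 1) = 580·(286/322 − 1) = -64.84 K.
ΔU = (0.607)(12.47)(-64.84) = -490.9 J.

ΔU ≈ -491 J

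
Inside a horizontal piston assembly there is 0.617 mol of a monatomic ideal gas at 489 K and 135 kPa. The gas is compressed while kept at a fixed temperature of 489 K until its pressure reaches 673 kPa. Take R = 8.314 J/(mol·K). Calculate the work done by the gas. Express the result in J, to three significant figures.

Isothermal process: W = nRT ln(V₂/V₁) = nRT ln(P₁/P₂).
W = (0.617)(8.314)(489) × ln(135/673)
  = 2508 × ln(0.2006) = 2508 × -1.606
W_by_gas = -4030 J.

W ≈ -4030 J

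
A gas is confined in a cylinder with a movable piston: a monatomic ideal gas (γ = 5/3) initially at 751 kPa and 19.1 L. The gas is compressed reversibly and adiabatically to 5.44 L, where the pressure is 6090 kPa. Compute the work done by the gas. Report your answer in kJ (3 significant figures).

Adiabatic: W = (P₁V₁ − P₂V₂)/(γ − 1) with γ = 5/3.
P₁V₁ = 14344 J, P₂V₂ = 33130 J.
W = (14344 − 33130) / 0.6667 = -28178 J.

W ≈ -28.2 kJ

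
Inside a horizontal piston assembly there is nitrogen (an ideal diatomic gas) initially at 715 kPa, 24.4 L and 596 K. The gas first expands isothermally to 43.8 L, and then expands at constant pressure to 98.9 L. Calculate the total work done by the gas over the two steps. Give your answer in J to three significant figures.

Step 1 (isothermal): W = P₁V₁ ln(V₂/V₁) = (17446) ln(43.8/24.4) = 10207 J.
After step 1: P = 398.3 kPa, V = 43.8 L, T = 596 K.
Step 2 (isobaric): W = PΔV = (398.3 kPa)(98.9 − 43.8 L) = 21947 J.
W_total = 10207 + 21947 = 32154 J.

W_total ≈ 32200 J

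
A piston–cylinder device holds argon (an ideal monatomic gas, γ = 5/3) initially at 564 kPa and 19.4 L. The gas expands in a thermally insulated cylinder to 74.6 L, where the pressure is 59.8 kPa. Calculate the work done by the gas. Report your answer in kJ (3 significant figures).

W ≈ 9.72 kJ

Adiabatic: W = (P₁V₁ − P₂V₂)/(γ − 1) with γ = 5/3.
P₁V₁ = 10942 J, P₂V₂ = 4461 J.
W = (10942 − 4461) / 0.6667 = 9721 J.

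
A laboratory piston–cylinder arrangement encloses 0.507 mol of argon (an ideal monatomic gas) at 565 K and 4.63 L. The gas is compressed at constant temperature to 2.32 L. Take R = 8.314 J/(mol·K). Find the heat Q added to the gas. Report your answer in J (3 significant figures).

Isothermal ⇒ ΔU = 0, so Q = W = nRT ln(V₂/V₁).
Q = (0.507)(8.314)(565) ln(2.32/4.63) = 2382 × -0.691 = -1646 J.

Q ≈ -1650 J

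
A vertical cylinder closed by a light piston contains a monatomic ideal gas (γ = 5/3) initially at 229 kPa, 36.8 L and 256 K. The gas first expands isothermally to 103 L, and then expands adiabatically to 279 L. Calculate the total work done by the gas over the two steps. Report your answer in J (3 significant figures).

W_total ≈ 14800 J

Step 1 (isothermal): W = P₁V₁ ln(V₂/V₁) = (8427) ln(103/36.8) = 8674 J.
After step 1: P = 81.82 kPa, V = 103 L, T = 256 K.
Step 2 (adiabatic): W = (P₁V₁ − P₂V₂)/(γ−1) = (8427 − 4337)/0.667 = 6136 J.
W_total = 8674 + 6136 = 14809 J.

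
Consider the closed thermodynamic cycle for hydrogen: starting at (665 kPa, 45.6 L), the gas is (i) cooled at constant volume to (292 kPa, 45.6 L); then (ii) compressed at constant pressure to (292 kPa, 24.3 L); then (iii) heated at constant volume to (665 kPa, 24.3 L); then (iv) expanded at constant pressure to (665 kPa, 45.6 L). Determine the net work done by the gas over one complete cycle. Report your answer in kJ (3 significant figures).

W_net ≈ 7.94 kJ

Constant-volume legs do no work.
W(ii) = (292)(24.3 − 45.6) = -6220 J; W(iv) = (665)(45.6 − 24.3) = 14164 J.
W_net = -6220 + 14164 = 7945 J (the clockwise enclosed area).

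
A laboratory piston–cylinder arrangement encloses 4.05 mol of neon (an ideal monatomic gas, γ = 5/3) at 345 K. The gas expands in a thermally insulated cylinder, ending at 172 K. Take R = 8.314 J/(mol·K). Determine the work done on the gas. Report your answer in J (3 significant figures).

W ≈ -8740 J

Adiabatic ⇒ Q = 0, so W_by = −ΔU = nCᵥ(T₁ − T₂).
Cᵥ = 3R/2 = 12.47 J/(mol·K).
W = (4.05)(12.47)(345 − 172) = 8738 J.
Work on gas = −W_by = -8738 J.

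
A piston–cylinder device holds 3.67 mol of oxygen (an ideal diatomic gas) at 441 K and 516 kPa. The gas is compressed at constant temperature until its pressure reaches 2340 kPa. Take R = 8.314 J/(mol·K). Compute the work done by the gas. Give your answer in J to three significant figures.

Isothermal process: W = nRT ln(V₂/V₁) = nRT ln(P₁/P₂).
W = (3.67)(8.314)(441) × ln(516/2340)
  = 13456 × ln(0.2205) = 13456 × -1.512
W_by_gas = -20343 J.

W ≈ -20300 J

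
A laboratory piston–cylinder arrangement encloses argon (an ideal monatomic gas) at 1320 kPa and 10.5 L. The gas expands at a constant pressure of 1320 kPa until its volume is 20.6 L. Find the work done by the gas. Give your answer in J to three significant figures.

Isobaric: W = P ΔV.
W = (1320 kPa)(20.6 − 10.5 L) = (1320)(10.1) = 13332 J.

W ≈ 13300 J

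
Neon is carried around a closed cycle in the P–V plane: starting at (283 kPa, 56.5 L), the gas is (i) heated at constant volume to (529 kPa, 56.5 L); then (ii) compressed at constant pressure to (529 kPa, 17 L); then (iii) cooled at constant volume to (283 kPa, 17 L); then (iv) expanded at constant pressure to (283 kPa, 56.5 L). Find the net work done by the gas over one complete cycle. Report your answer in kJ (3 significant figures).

Constant-volume legs do no work.
W(ii) = (529)(17 − 56.5) = -20896 J; W(iv) = (283)(56.5 − 17) = 11178 J.
W_net = -20896 + 11178 = -9717 J (the counter-clockwise enclosed area).

W_net ≈ -9.72 kJ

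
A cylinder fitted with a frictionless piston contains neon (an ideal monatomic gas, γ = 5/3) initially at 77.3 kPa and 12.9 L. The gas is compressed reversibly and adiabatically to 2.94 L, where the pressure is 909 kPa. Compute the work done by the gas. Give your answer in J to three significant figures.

Adiabatic: W = (P₁V₁ − P₂V₂)/(γ − 1) with γ = 5/3.
P₁V₁ = 997.2 J, P₂V₂ = 2672 J.
W = (997.2 − 2672) / 0.6667 = -2513 J.

W ≈ -2510 J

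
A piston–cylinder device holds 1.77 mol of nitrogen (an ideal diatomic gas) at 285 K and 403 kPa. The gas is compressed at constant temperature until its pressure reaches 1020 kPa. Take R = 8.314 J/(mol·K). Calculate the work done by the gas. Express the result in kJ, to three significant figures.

Isothermal process: W = nRT ln(V₂/V₁) = nRT ln(P₁/P₂).
W = (1.77)(8.314)(285) × ln(403/1020)
  = 4194 × ln(0.3951) = 4194 × -0.9286
W_by_gas = -3895 J.

W ≈ -3.89 kJ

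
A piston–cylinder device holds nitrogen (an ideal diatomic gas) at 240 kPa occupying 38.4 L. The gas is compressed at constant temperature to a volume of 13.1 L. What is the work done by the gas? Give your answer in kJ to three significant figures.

W ≈ -9.91 kJ

Isothermal: W = nRT ln(V₂/V₁) = P₁V₁ ln(V₂/V₁).
P₁V₁ = (240 kPa)(38.4 L) = 9216 J.
W = 9216 × ln(13.1/38.4) = 9216 × -1.075
W_by_gas = -9911 J.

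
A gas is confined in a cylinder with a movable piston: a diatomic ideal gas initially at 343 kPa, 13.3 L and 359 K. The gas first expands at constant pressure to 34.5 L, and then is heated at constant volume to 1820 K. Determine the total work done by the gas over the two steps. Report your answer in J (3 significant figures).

W_total ≈ 7270 J

Step 1 (isobaric): W = PΔV = (343 kPa)(34.5 − 13.3 L) = 7272 J.
Step 2 (isochoric): W = 0 (constant volume).
W_total = 7272 + 0 = 7272 J.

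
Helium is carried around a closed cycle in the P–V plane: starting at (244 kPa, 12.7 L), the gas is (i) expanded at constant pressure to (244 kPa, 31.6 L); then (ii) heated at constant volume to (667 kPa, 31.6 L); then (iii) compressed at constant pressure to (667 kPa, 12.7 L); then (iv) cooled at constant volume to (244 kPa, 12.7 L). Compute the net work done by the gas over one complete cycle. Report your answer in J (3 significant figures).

W_net ≈ -7990 J

Constant-volume legs do no work.
W(i) = (244)(31.6 − 12.7) = 4612 J; W(iii) = (667)(12.7 − 31.6) = -12606 J.
W_net = 4612 − 12606 = -7995 J (the counter-clockwise enclosed area).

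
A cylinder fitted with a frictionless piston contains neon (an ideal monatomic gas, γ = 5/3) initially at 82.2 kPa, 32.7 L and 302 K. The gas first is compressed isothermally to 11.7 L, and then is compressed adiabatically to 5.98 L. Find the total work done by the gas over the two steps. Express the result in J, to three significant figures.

Step 1 (isothermal): W = P₁V₁ ln(V₂/V₁) = (2688) ln(11.7/32.7) = -2763 J.
After step 1: P = 229.7 kPa, V = 11.7 L, T = 302 K.
Step 2 (adiabatic): W = (P₁V₁ − P₂V₂)/(γ−1) = (2688 − 4205)/0.667 = -2275 J.
W_total = -2763 − 2275 = -5038 J.

W_total ≈ -5040 J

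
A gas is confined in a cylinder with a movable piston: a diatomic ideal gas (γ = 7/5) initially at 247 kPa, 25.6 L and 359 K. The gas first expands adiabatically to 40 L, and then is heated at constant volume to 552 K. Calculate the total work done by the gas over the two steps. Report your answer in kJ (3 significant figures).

Step 1 (adiabatic): W = (P₁V₁ − P₂V₂)/(γ−1) = (6323 − 5289)/0.4 = 2584 J.
Step 2 (isochoric): W = 0 (constant volume).
W_total = 2584 + 0 = 2584 J.

W_total ≈ 2.58 kJ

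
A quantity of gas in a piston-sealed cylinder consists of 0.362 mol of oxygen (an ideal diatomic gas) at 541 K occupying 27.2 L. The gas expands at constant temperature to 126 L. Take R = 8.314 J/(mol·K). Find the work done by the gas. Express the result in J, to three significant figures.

Isothermal: W = nRT ln(V₂/V₁).
W = (0.362)(8.314)(541) × ln(126/27.2)
  = 1628 × 1.533
W_by_gas = 2496 J.

W ≈ 2500 J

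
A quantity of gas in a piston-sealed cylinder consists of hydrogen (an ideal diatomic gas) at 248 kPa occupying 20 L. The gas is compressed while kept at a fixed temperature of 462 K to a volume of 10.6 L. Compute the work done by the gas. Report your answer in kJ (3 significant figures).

Isothermal: W = nRT ln(V₂/V₁) = P₁V₁ ln(V₂/V₁).
P₁V₁ = (248 kPa)(20 L) = 4960 J.
W = 4960 × ln(10.6/20) = 4960 × -0.6349
W_by_gas = -3149 J.

W ≈ -3.15 kJ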